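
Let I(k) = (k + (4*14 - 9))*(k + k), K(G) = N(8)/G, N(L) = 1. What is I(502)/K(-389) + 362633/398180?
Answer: -85375861493287/398180 ≈ -2.1442e+8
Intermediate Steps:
K(G) = 1/G
I(k) = 2*k*(47 + k) (I(k) = (k + (56 - 9))*(2*k) = (k + 47)*(2*k) = (47 + k)*(2*k) = 2*k*(47 + k))
I(502)/K(-389) + 362633/398180 = (2*502*(47 + 502))/(1/(-389)) + 362633/398180 = (2*502*549)/(-1/389) + 362633*(1/398180) = 551196*(-389) + 362633/398180 = -214415244 + 362633/398180 = -85375861493287/398180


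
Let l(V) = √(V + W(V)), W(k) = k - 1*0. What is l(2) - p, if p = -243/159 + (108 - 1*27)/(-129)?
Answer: 9472/2279 ≈ 4.1562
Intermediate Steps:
p = -4914/2279 (p = -243*1/159 + (108 - 27)*(-1/129) = -81/53 + 81*(-1/129) = -81/53 - 27/43 = -4914/2279 ≈ -2.1562)
W(k) = k (W(k) = k + 0 = k)
l(V) = √2*√V (l(V) = √(V + V) = √(2*V) = √2*√V)
l(2) - p = √2*√2 - 1*(-4914/2279) = 2 + 4914/2279 = 9472/2279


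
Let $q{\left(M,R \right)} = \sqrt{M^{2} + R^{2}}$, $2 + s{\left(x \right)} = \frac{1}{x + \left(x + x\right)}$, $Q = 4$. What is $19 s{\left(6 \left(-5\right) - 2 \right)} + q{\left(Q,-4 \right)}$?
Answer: $- \frac{3667}{96} + 4 \sqrt{2} \approx -32.541$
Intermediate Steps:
$s{\left(x \right)} = -2 + \frac{1}{3 x}$ ($s{\left(x \right)} = -2 + \frac{1}{x + \left(x + x\right)} = -2 + \frac{1}{x + 2 x} = -2 + \frac{1}{3 x}$)
$19 s{\left(6 \left(-5\right) - 2 \right)} + q{\left(Q,-4 \right)} = 19 \left(-2 + \frac{1}{3 \left(6 \left(-5\right) - 2\right)}\right) + \sqrt{4^{2} + \left(-4\right)^{2}} = 19 \left(-2 + \frac{1}{3 \left(-30 - 2\right)}\right) + \sqrt{16 + 16} = 19 \left(-2 + \frac{1}{3 \left(-32\right)}\right) + \sqrt{32} = 19 \left(-2 + \frac{1}{3} \left(- \frac{1}{32}\right)\right) + 4 \sqrt{2} = 19 \left(-2 - \frac{1}{96}\right) + 4 \sqrt{2} = 19 \left(- \frac{193}{96}\right) + 4 \sqrt{2} = - \frac{3667}{96} + 4 \sqrt{2}$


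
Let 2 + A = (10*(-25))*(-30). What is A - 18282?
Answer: -10784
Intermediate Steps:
A = 7498 (A = -2 + (10*(-25))*(-30) = -2 - 250*(-30) = -2 + 7500 = 7498)
A - 18282 = 7498 - 18282 = -10784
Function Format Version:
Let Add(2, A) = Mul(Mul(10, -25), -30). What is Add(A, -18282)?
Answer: -10784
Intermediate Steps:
A = 7498 (A = Add(-2, Mul(Mul(10, -25), -30)) = Add(-2, Mul(-250, -30)) = Add(-2, 7500) = 7498)
Add(A, -18282) = Add(7498, -18282) = -10784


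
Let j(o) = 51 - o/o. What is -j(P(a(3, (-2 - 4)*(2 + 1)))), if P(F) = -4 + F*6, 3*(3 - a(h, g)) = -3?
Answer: -50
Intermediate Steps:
a(h, g) = 4 (a(h, g) = 3 - ⅓*(-3) = 3 + 1 = 4)
P(F) = -4 + 6*F
j(o) = 50 (j(o) = 51 - 1*1 = 51 - 1 = 50)
-j(P(a(3, (-2 - 4)*(2 + 1)))) = -1*50 = -50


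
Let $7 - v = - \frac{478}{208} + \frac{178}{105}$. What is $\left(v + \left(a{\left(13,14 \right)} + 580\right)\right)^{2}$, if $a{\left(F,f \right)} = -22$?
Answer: $\frac{38147706962689}{119246400} \approx 3.1991 \cdot 10^{5}$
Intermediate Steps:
$v = \frac{83023}{10920}$ ($v = 7 - \left(- \frac{478}{208} + \frac{178}{105}\right) = 7 - \left(\left(-478\right) \frac{1}{208} + 178 \cdot \frac{1}{105}\right) = 7 - \left(- \frac{239}{104} + \frac{178}{105}\right) = 7 - - \frac{6583}{10920} = 7 + \frac{6583}{10920} = \frac{83023}{10920} \approx 7.6028$)
$\left(v + \left(a{\left(13,14 \right)} + 580\right)\right)^{2} = \left(\frac{83023}{10920} + \left(-22 + 580\right)\right)^{2} = \left(\frac{83023}{10920} + 558\right)^{2} = \left(\frac{6176383}{10920}\right)^{2} = \frac{38147706962689}{119246400}$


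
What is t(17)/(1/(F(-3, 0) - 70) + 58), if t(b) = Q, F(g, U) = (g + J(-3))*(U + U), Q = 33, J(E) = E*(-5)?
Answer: 70/123 ≈ 0.56911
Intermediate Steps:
J(E) = -5*E
F(g, U) = 2*U*(15 + g) (F(g, U) = (g - 5*(-3))*(U + U) = (g + 15)*(2*U) = (15 + g)*(2*U) = 2*U*(15 + g))
t(b) = 33
t(17)/(1/(F(-3, 0) - 70) + 58) = 33/(1/(2*0*(15 - 3) - 70) + 58) = 33/(1/(2*0*12 - 70) + 58) = 33/(1/(0 - 70) + 58) = 33/(1/(-70) + 58) = 33/(-1/70 + 58) = 33/(4059/70) = (70/4059)*33 = 70/123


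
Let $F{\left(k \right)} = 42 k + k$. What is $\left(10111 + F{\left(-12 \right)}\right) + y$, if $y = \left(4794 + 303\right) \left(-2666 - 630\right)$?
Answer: $-16790117$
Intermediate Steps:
$y = -16799712$ ($y = 5097 \left(-3296\right) = -16799712$)
$F{\left(k \right)} = 43 k$
$\left(10111 + F{\left(-12 \right)}\right) + y = \left(10111 + 43 \left(-12\right)\right) - 16799712 = \left(10111 - 516\right) - 16799712 = 9595 - 16799712 = -16790117$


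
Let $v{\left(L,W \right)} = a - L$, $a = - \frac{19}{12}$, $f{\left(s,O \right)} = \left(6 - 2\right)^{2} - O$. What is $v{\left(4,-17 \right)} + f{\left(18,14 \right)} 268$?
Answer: $\frac{6365}{12} \approx 530.42$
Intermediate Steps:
$f{\left(s,O \right)} = 16 - O$ ($f{\left(s,O \right)} = 4^{2} - O = 16 - O$)
$a = - \frac{19}{12}$ ($a = \left(-19\right) \frac{1}{12} = - \frac{19}{12} \approx -1.5833$)
$v{\left(L,W \right)} = - \frac{19}{12} - L$
$v{\left(4,-17 \right)} + f{\left(18,14 \right)} 268 = \left(- \frac{19}{12} - 4\right) + \left(16 - 14\right) 268 = - \frac{67}{12} + 2 \cdot 268 = - \frac{67}{12} + 536 = \frac{6365}{12}$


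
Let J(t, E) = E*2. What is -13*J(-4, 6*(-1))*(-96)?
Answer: -14976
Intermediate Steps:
J(t, E) = 2*E
-13*J(-4, 6*(-1))*(-96) = -26*6*(-1)*(-96) = -26*(-6)*(-96) = -13*(-12)*(-96) = 156*(-96) = -14976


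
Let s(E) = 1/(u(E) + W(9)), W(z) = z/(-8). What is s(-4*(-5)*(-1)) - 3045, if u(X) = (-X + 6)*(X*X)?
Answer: -253316587/83191 ≈ -3045.0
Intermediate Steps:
W(z) = -z/8 (W(z) = z*(-⅛) = -z/8)
u(X) = X²*(6 - X) (u(X) = (6 - X)*X² = X²*(6 - X))
s(E) = 1/(-9/8 + E²*(6 - E)) (s(E) = 1/(E²*(6 - E) - ⅛*9) = 1/(E²*(6 - E) - 9/8) = 1/(-9/8 + E²*(6 - E)))
s(-4*(-5)*(-1)) - 3045 = -8/(9 + 8*(-4*(-5)*(-1))²*(-6 - 4*(-5)*(-1))) - 3045 = -8/(9 + 8*(20*(-1))²*(-6 + 20*(-1))) - 3045 = -8/(9 + 8*(-20)²*(-6 - 20)) - 3045 = -8/(9 + 8*400*(-26)) - 3045 = -8/(9 - 83200) - 3045 = -8/(-83191) - 3045 = -8*(-1/83191) - 3045 = 8/83191 - 3045 = -253316587/83191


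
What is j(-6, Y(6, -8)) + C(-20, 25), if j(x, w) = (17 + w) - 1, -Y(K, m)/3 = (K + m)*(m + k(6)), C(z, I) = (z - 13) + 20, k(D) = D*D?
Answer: 171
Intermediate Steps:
k(D) = D**2
C(z, I) = 7 + z (C(z, I) = (-13 + z) + 20 = 7 + z)
Y(K, m) = -3*(36 + m)*(K + m) (Y(K, m) = -3*(K + m)*(m + 6**2) = -3*(K + m)*(m + 36) = -3*(K + m)*(36 + m) = -3*(36 + m)*(K + m))
j(x, w) = 16 + w
j(-6, Y(6, -8)) + C(-20, 25) = (16 + (-108*6 - 108*(-8) - 3*(-8)**2 - 3*6*(-8))) + (7 - 20) = (16 + (-648 + 864 - 3*64 + 144)) - 13 = (16 + (-648 + 864 - 192 + 144)) - 13 = (16 + 168) - 13 = 184 - 13 = 171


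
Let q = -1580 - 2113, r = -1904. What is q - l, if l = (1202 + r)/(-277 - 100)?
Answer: -107151/29 ≈ -3694.9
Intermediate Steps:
q = -3693
l = 54/29 (l = (1202 - 1904)/(-277 - 100) = -702/(-377) = -702*(-1/377) = 54/29 ≈ 1.8621)
q - l = -3693 - 1*54/29 = -3693 - 54/29 = -107151/29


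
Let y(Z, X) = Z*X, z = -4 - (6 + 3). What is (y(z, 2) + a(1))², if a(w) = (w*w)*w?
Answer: 625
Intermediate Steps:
z = -13 (z = -4 - 1*9 = -4 - 9 = -13)
y(Z, X) = X*Z
a(w) = w³ (a(w) = w²*w = w³)
(y(z, 2) + a(1))² = (2*(-13) + 1³)² = (-26 + 1)² = (-25)² = 625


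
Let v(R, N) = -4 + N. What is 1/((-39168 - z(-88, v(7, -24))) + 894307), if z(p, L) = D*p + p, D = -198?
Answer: 1/837803 ≈ 1.1936e-6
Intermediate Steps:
z(p, L) = -197*p (z(p, L) = -198*p + p = -197*p)
1/((-39168 - z(-88, v(7, -24))) + 894307) = 1/((-39168 - (-197)*(-88)) + 894307) = 1/((-39168 - 1*17336) + 894307) = 1/((-39168 - 17336) + 894307) = 1/(-56504 + 894307) = 1/837803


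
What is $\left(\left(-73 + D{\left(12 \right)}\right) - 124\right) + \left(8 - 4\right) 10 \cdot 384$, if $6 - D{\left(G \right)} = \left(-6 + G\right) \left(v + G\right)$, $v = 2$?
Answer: $15085$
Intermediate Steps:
$D{\left(G \right)} = 6 - \left(-6 + G\right) \left(2 + G\right)$
$\left(\left(-73 + D{\left(12 \right)}\right) - 124\right) + \left(8 - 4\right) 10 \cdot 384 = \left(\left(-73 + \left(18 - 12^{2} + 4 \cdot 12\right)\right) - 124\right) + \left(8 - 4\right) 10 \cdot 384 = \left(\left(-73 + \left(18 - 144 + 48\right)\right) - 124\right) + 4 \cdot 10 \cdot 384 = \left(\left(-73 + \left(18 - 144 + 48\right)\right) - 124\right) + 40 \cdot 384 = \left(\left(-73 - 78\right) - 124\right) + 15360 = \left(-151 - 124\right) + 15360 = -275 + 15360 = 15085$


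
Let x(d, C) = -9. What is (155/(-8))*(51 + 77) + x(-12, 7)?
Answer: -2489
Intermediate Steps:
(155/(-8))*(51 + 77) + x(-12, 7) = (155/(-8))*(51 + 77) - 9 = (155*(-⅛))*128 - 9 = -155/8*128 - 9 = -2480 - 9 = -2489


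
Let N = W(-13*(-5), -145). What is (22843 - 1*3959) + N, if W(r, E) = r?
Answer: 18949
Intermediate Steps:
N = 65 (N = -13*(-5) = 65)
(22843 - 1*3959) + N = (22843 - 1*3959) + 65 = (22843 - 3959) + 65 = 18884 + 65 = 18949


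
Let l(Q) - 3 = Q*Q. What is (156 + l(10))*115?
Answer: 29785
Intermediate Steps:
l(Q) = 3 + Q² (l(Q) = 3 + Q*Q = 3 + Q²)
(156 + l(10))*115 = (156 + (3 + 10²))*115 = (156 + (3 + 100))*115 = (156 + 103)*115 = 259*115 = 29785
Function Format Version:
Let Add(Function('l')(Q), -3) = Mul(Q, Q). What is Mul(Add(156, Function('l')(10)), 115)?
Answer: 29785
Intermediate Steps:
Function('l')(Q) = Add(3, Pow(Q, 2)) (Function('l')(Q) = Add(3, Mul(Q, Q)) = Add(3, Pow(Q, 2)))
Mul(Add(156, Function('l')(10)), 115) = Mul(Add(156, Add(3, Pow(10, 2))), 115) = Mul(Add(156, Add(3, 100)), 115) = Mul(Add(156, 103), 115) = Mul(259, 115) = 29785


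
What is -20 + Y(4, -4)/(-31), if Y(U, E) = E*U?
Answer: -604/31 ≈ -19.484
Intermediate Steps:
-20 + Y(4, -4)/(-31) = -20 + (-4*4)/(-31) = -20 - 1/31*(-16) = -20 + 16/31 = -604/31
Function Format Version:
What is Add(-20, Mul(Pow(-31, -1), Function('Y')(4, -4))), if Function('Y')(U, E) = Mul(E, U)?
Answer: Rational(-604, 31) ≈ -19.484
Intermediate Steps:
Add(-20, Mul(Pow(-31, -1), Function('Y')(4, -4))) = Add(-20, Mul(Pow(-31, -1), Mul(-4, 4))) = Add(-20, Mul(Rational(-1, 31), -16)) = Add(-20, Rational(16, 31)) = Rational(-604, 31)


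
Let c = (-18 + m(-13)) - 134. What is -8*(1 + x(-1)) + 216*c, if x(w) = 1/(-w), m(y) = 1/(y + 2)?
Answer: -361544/11 ≈ -32868.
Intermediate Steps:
m(y) = 1/(2 + y)
c = -1673/11 (c = (-18 + 1/(2 - 13)) - 134 = (-18 + 1/(-11)) - 134 = (-18 - 1/11) - 134 = -199/11 - 134 = -1673/11 ≈ -152.09)
x(w) = -1/w
-8*(1 + x(-1)) + 216*c = -8*(1 - 1/(-1)) + 216*(-1673/11) = -8*(1 - 1*(-1)) - 361368/11 = -8*(1 + 1) - 361368/11 = -8*2 - 361368/11 = -16 - 361368/11 = -361544/11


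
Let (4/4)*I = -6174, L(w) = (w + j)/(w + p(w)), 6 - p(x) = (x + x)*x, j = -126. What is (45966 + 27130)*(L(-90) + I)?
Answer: -612405597600/1357 ≈ -4.5129e+8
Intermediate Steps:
p(x) = 6 - 2*x² (p(x) = 6 - (x + x)*x = 6 - 2*x*x = 6 - 2*x²)
L(w) = (-126 + w)/(6 + w - 2*w²) (L(w) = (w - 126)/(w + (6 - 2*w²)) = (-126 + w)/(6 + w - 2*w²))
I = -6174
(45966 + 27130)*(L(-90) + I) = (45966 + 27130)*((-126 - 90)/(6 - 90 - 2*(-90)²) - 6174) = 73096*(-216/(6 - 90 - 2*8100) - 6174) = 73096*(-216/(6 - 90 - 16200) - 6174) = 73096*(-216/(-16284) - 6174) = 73096*(-1/16284*(-216) - 6174) = 73096*(18/1357 - 6174) = 73096*(-8378100/1357) = -612405597600/1357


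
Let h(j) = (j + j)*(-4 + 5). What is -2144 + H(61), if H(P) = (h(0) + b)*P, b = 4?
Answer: -1900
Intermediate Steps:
h(j) = 2*j (h(j) = (2*j)*1 = 2*j)
H(P) = 4*P (H(P) = (2*0 + 4)*P = (0 + 4)*P = 4*P)
-2144 + H(61) = -2144 + 4*61 = -2144 + 244 = -1900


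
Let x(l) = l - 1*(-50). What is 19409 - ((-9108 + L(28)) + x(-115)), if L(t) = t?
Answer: 28554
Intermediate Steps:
x(l) = 50 + l (x(l) = l + 50 = 50 + l)
19409 - ((-9108 + L(28)) + x(-115)) = 19409 - ((-9108 + 28) + (50 - 115)) = 19409 - (-9080 - 65) = 19409 - 1*(-9145) = 19409 + 9145 = 28554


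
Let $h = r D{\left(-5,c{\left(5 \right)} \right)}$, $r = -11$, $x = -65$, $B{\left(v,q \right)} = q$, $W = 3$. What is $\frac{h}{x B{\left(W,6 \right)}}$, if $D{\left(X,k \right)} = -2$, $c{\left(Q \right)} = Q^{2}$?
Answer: $- \frac{11}{195} \approx -0.05641$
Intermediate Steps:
$h = 22$ ($h = \left(-11\right) \left(-2\right) = 22$)
$\frac{h}{x B{\left(W,6 \right)}} = \frac{22}{\left(-65\right) 6} = \frac{22}{-390} = 22 \left(- \frac{1}{390}\right) = - \frac{11}{195}$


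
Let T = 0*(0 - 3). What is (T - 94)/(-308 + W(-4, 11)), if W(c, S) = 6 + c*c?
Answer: 47/143 ≈ 0.32867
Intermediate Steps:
W(c, S) = 6 + c²
T = 0 (T = 0*(-3) = 0)
(T - 94)/(-308 + W(-4, 11)) = (0 - 94)/(-308 + (6 + (-4)²)) = -94/(-308 + (6 + 16)) = -94/(-308 + 22) = -94/(-286) = -94*(-1/286) = 47/143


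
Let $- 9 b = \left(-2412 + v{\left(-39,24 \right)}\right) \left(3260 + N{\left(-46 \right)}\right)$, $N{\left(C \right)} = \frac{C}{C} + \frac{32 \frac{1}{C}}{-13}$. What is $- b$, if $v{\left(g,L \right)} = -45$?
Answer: $- \frac{20476155}{23} \approx -8.9027 \cdot 10^{5}$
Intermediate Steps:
$N{\left(C \right)} = 1 - \frac{32}{13 C}$ ($N{\left(C \right)} = 1 + \frac{32}{C} \left(- \frac{1}{13}\right) = 1 - \frac{32}{13 C}$)
$b = \frac{20476155}{23}$ ($b = - \frac{\left(-2412 - 45\right) \left(3260 + \frac{- \frac{32}{13} - 46}{-46}\right)}{9} = - \frac{\left(-2457\right) \left(3260 - - \frac{315}{299}\right)}{9} = - \frac{\left(-2457\right) \left(3260 + \frac{315}{299}\right)}{9} = - \frac{\left(-2457\right) \frac{975055}{299}}{9} = \left(- \frac{1}{9}\right) \left(- \frac{184285395}{23}\right) = \frac{20476155}{23} \approx 8.9027 \cdot 10^{5}$)
$- b = \left(-1\right) \frac{20476155}{23} = - \frac{20476155}{23}$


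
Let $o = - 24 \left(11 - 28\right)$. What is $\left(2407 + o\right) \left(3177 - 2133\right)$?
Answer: $2938860$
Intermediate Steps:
$o = 408$ ($o = \left(-24\right) \left(-17\right) = 408$)
$\left(2407 + o\right) \left(3177 - 2133\right) = \left(2407 + 408\right) \left(3177 - 2133\right) = 2815 \cdot 1044 = 2938860$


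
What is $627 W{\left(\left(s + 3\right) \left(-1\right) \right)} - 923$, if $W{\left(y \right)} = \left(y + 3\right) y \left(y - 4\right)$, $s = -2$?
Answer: $5347$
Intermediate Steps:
$W{\left(y \right)} = y \left(-4 + y\right) \left(3 + y\right)$ ($W{\left(y \right)} = \left(3 + y\right) y \left(-4 + y\right) = y \left(-4 + y\right) \left(3 + y\right)$)
$627 W{\left(\left(s + 3\right) \left(-1\right) \right)} - 923 = 627 \left(-2 + 3\right) \left(-1\right) \left(-12 + \left(\left(-2 + 3\right) \left(-1\right)\right)^{2} - \left(-2 + 3\right) \left(-1\right)\right) - 923 = 627 \cdot 1 \left(-1\right) \left(-12 + \left(1 \left(-1\right)\right)^{2} - 1 \left(-1\right)\right) - 923 = 627 \left(- (-12 + \left(-1\right)^{2} - -1)\right) - 923 = 627 \left(- (-12 + 1 + 1)\right) - 923 = 627 \left(\left(-1\right) \left(-10\right)\right) - 923 = 627 \cdot 10 - 923 = 6270 - 923 = 5347$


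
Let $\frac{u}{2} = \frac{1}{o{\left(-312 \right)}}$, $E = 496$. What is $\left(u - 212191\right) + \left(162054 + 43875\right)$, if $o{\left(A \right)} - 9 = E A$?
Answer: $- \frac{969000668}{154743} \approx -6262.0$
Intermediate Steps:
$o{\left(A \right)} = 9 + 496 A$
$u = - \frac{2}{154743}$ ($u = \frac{2}{9 + 496 \left(-312\right)} = \frac{2}{9 - 154752} = \frac{2}{-154743} = 2 \left(- \frac{1}{154743}\right) = - \frac{2}{154743} \approx -1.2925 \cdot 10^{-5}$)
$\left(u - 212191\right) + \left(162054 + 43875\right) = \left(- \frac{2}{154743} - 212191\right) + \left(162054 + 43875\right) = - \frac{32835071915}{154743} + 205929 = - \frac{969000668}{154743}$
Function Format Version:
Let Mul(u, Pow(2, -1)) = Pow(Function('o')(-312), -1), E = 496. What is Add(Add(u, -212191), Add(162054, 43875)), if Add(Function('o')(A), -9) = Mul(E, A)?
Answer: Rational(-969000668, 154743) ≈ -6262.0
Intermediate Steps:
Function('o')(A) = Add(9, Mul(496, A))
u = Rational(-2, 154743) (u = Mul(2, Pow(Add(9, Mul(496, -312)), -1)) = Mul(2, Pow(Add(9, -154752), -1)) = Mul(2, Pow(-154743, -1)) = Mul(2, Rational(-1, 154743)) = Rational(-2, 154743) ≈ -1.2925e-5)
Add(Add(u, -212191), Add(162054, 43875)) = Add(Add(Rational(-2, 154743), -212191), Add(162054, 43875)) = Add(Rational(-32835071915, 154743), 205929) = Rational(-969000668, 154743)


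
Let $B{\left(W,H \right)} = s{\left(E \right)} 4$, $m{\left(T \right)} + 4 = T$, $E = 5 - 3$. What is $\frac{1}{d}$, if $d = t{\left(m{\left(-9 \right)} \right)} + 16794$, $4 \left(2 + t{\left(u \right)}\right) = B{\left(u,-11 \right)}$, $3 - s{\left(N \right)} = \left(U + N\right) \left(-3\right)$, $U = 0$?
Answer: $\frac{1}{16801} \approx 5.952 \cdot 10^{-5}$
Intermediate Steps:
$E = 2$ ($E = 5 - 3 = 2$)
$m{\left(T \right)} = -4 + T$
$s{\left(N \right)} = 3 + 3 N$ ($s{\left(N \right)} = 3 - \left(0 + N\right) \left(-3\right) = 3 - N \left(-3\right) = 3 - - 3 N = 3 + 3 N$)
$B{\left(W,H \right)} = 36$ ($B{\left(W,H \right)} = \left(3 + 3 \cdot 2\right) 4 = \left(3 + 6\right) 4 = 9 \cdot 4 = 36$)
$t{\left(u \right)} = 7$ ($t{\left(u \right)} = -2 + \frac{1}{4} \cdot 36 = -2 + 9 = 7$)
$d = 16801$ ($d = 7 + 16794 = 16801$)
$\frac{1}{d} = \frac{1}{16801}$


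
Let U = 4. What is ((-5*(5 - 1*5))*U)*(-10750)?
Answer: 0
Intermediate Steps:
((-5*(5 - 1*5))*U)*(-10750) = (-5*(5 - 1*5)*4)*(-10750) = (-5*(5 - 5)*4)*(-10750) = (-5*0*4)*(-10750) = (0*4)*(-10750) = 0*(-10750) = 0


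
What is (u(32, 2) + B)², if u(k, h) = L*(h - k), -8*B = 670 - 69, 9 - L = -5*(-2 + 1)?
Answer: 2436721/64 ≈ 38074.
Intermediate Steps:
L = 4 (L = 9 - (-5)*(-2 + 1) = 9 - (-5)*(-1) = 9 - 1*5 = 9 - 5 = 4)
B = -601/8 (B = -(670 - 69)/8 = -⅛*601 = -601/8 ≈ -75.125)
u(k, h) = -4*k + 4*h (u(k, h) = 4*(h - k) = -4*k + 4*h)
(u(32, 2) + B)² = ((-4*32 + 4*2) - 601/8)² = ((-128 + 8) - 601/8)² = (-120 - 601/8)² = (-1561/8)² = 2436721/64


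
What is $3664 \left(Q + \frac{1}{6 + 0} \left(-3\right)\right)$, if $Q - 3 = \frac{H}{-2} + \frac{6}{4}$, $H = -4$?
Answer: $21984$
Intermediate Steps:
$Q = \frac{13}{2}$ ($Q = 3 + \left(- \frac{4}{-2} + \frac{6}{4}\right) = 3 + \left(\left(-4\right) \left(- \frac{1}{2}\right) + 6 \cdot \frac{1}{4}\right) = 3 + \left(2 + \frac{3}{2}\right) = 3 + \frac{7}{2} = \frac{13}{2} \approx 6.5$)
$3664 \left(Q + \frac{1}{6 + 0} \left(-3\right)\right) = 3664 \left(\frac{13}{2} + \frac{1}{6 + 0} \left(-3\right)\right) = 3664 \left(\frac{13}{2} + \frac{1}{6} \left(-3\right)\right) = 3664 \left(\frac{13}{2} - \frac{1}{2}\right) = 3664 \cdot 6 = 21984$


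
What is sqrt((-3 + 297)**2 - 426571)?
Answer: I*sqrt(340135) ≈ 583.21*I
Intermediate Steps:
sqrt((-3 + 297)**2 - 426571) = sqrt(294**2 - 426571) = sqrt(86436 - 426571) = sqrt(-340135) = I*sqrt(340135)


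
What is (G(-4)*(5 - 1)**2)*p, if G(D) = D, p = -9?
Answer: 576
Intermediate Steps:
(G(-4)*(5 - 1)**2)*p = -4*(5 - 1)**2*(-9) = -4*4**2*(-9) = -4*16*(-9) = -64*(-9) = 576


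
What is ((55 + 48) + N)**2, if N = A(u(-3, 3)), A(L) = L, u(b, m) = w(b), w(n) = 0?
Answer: 10609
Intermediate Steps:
u(b, m) = 0
N = 0
((55 + 48) + N)**2 = ((55 + 48) + 0)**2 = (103 + 0)**2 = 103**2 = 10609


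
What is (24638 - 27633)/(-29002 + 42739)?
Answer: -2995/13737 ≈ -0.21802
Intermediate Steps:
(24638 - 27633)/(-29002 + 42739) = -2995/13737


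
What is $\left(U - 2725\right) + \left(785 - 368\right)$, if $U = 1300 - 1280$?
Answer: $-2288$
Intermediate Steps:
$U = 20$ ($U = 1300 - 1280 = 20$)
$\left(U - 2725\right) + \left(785 - 368\right) = \left(20 - 2725\right) + \left(785 - 368\right) = -2705 + 417 = -2288$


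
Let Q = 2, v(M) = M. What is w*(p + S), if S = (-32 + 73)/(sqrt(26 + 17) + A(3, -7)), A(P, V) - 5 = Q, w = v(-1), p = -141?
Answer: 559/6 + 41*sqrt(43)/6 ≈ 137.98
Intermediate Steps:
w = -1
A(P, V) = 7 (A(P, V) = 5 + 2 = 7)
S = 41/(7 + sqrt(43)) (S = (-32 + 73)/(sqrt(26 + 17) + 7) = 41/(sqrt(43) + 7) = 41/(7 + sqrt(43)) ≈ 3.0242)
w*(p + S) = -(-141 + (287/6 - 41*sqrt(43)/6)) = -(-559/6 - 41*sqrt(43)/6) = 559/6 + 41*sqrt(43)/6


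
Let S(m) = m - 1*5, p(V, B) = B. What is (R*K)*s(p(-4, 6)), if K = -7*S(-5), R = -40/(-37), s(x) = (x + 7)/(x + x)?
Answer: 9100/111 ≈ 81.982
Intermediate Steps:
s(x) = (7 + x)/(2*x) (s(x) = (7 + x)/((2*x)) = (7 + x)*(1/(2*x)) = (7 + x)/(2*x))
R = 40/37 (R = -40*(-1/37) = 40/37 ≈ 1.0811)
S(m) = -5 + m (S(m) = m - 5 = -5 + m)
K = 70 (K = -7*(-5 - 5) = -7*(-10) = 70)
(R*K)*s(p(-4, 6)) = ((40/37)*70)*((1/2)*(7 + 6)/6) = 2800*((1/2)*(1/6)*13)/37 = (2800/37)*(13/12) = 9100/111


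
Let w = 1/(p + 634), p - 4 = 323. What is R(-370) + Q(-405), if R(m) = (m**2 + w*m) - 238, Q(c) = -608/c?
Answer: 53189968148/389205 ≈ 1.3666e+5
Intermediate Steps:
p = 327 (p = 4 + 323 = 327)
w = 1/961 (w = 1/(327 + 634) = 1/961 ≈ 0.0010406)
R(m) = -238 + m**2 + m/961 (R(m) = (m**2 + m/961) - 238 = -238 + m**2 + m/961)
R(-370) + Q(-405) = (-238 + (-370)**2 + (1/961)*(-370)) - 608/(-405) = (-238 + 136900 - 370/961) - 608*(-1/405) = 131331812/961 + 608/405 = 53189968148/389205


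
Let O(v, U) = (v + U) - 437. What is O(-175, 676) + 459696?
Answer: 459760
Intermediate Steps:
O(v, U) = -437 + U + v (O(v, U) = (U + v) - 437 = -437 + U + v)
O(-175, 676) + 459696 = (-437 + 676 - 175) + 459696 = 64 + 459696 = 459760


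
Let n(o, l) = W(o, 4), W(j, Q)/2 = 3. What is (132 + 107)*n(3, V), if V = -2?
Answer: 1434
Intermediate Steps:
W(j, Q) = 6 (W(j, Q) = 2*3 = 6)
n(o, l) = 6
(132 + 107)*n(3, V) = (132 + 107)*6 = 239*6 = 1434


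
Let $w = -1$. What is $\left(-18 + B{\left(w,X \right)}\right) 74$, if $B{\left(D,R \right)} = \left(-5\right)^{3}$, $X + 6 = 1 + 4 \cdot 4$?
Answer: $-10582$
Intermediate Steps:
$X = 11$ ($X = -6 + \left(1 + 4 \cdot 4\right) = -6 + \left(1 + 16\right) = -6 + 17 = 11$)
$B{\left(D,R \right)} = -125$
$\left(-18 + B{\left(w,X \right)}\right) 74 = \left(-18 - 125\right) 74 = \left(-143\right) 74 = -10582$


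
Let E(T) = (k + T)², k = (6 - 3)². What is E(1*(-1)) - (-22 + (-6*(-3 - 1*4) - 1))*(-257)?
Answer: 4947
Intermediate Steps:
k = 9 (k = 3² = 9)
E(T) = (9 + T)²
E(1*(-1)) - (-22 + (-6*(-3 - 1*4) - 1))*(-257) = (9 + 1*(-1))² - (-22 + (-6*(-3 - 1*4) - 1))*(-257) = (9 - 1)² - (-22 + (-6*(-3 - 4) - 1))*(-257) = 8² - (-22 + (-6*(-7) - 1))*(-257) = 64 - (-22 + (42 - 1))*(-257) = 64 - (-22 + 41)*(-257) = 64 - 19*(-257) = 64 - 1*(-4883) = 64 + 4883 = 4947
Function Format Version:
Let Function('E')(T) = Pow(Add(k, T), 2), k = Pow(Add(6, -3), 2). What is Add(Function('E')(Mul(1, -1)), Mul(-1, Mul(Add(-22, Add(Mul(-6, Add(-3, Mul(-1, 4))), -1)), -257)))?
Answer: 4947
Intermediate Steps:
k = 9 (k = Pow(3, 2) = 9)
Function('E')(T) = Pow(Add(9, T), 2)
Add(Function('E')(Mul(1, -1)), Mul(-1, Mul(Add(-22, Add(Mul(-6, Add(-3, Mul(-1, 4))), -1)), -257))) = Add(Pow(Add(9, Mul(1, -1)), 2), Mul(-1, Mul(Add(-22, Add(Mul(-6, Add(-3, Mul(-1, 4))), -1)), -257))) = Add(Pow(Add(9, -1), 2), Mul(-1, Mul(Add(-22, Add(Mul(-6, Add(-3, -4)), -1)), -257))) = Add(Pow(8, 2), Mul(-1, Mul(Add(-22, Add(Mul(-6, -7), -1)), -257))) = Add(64, Mul(-1, Mul(Add(-22, Add(42, -1)), -257))) = Add(64, Mul(-1, Mul(Add(-22, 41), -257))) = Add(64, Mul(-1, Mul(19, -257))) = Add(64, Mul(-1, -4883)) = Add(64, 4883) = 4947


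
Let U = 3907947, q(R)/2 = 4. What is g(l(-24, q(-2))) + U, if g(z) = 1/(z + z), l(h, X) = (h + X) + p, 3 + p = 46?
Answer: 211029139/54 ≈ 3.9079e+6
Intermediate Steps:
p = 43 (p = -3 + 46 = 43)
q(R) = 8 (q(R) = 2*4 = 8)
l(h, X) = 43 + X + h (l(h, X) = (h + X) + 43 = (X + h) + 43 = 43 + X + h)
g(z) = 1/(2*z)
g(l(-24, q(-2))) + U = 1/(2*(43 + 8 - 24)) + 3907947 = (1/2)/27 + 3907947 = (1/2)*(1/27) + 3907947 = 1/54 + 3907947 = 211029139/54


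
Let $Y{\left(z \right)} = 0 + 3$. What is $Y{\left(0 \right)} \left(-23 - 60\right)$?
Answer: $-249$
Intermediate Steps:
$Y{\left(z \right)} = 3$
$Y{\left(0 \right)} \left(-23 - 60\right) = 3 \left(-23 - 60\right) = 3 \left(-83\right) = -249$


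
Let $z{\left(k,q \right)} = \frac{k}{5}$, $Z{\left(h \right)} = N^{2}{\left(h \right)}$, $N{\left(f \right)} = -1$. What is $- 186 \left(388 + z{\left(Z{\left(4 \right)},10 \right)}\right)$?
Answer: $- \frac{361026}{5} \approx -72205.0$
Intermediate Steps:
$Z{\left(h \right)} = 1$ ($Z{\left(h \right)} = \left(-1\right)^{2} = 1$)
$z{\left(k,q \right)} = \frac{k}{5}$ ($z{\left(k,q \right)} = k \frac{1}{5} = \frac{k}{5}$)
$- 186 \left(388 + z{\left(Z{\left(4 \right)},10 \right)}\right) = - 186 \left(388 + \frac{1}{5} \cdot 1\right) = - 186 \left(388 + \frac{1}{5}\right) = \left(-186\right) \frac{1941}{5} = - \frac{361026}{5}$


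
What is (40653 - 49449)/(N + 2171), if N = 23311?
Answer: -1466/4247 ≈ -0.34518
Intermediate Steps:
(40653 - 49449)/(N + 2171) = (40653 - 49449)/(23311 + 2171) = -8796/25482 = -8796*1/25482 = -1466/4247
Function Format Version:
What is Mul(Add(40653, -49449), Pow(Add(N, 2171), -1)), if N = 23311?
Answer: Rational(-1466, 4247) ≈ -0.34518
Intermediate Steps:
Mul(Add(40653, -49449), Pow(Add(N, 2171), -1)) = Mul(Add(40653, -49449), Pow(Add(23311, 2171), -1)) = Mul(-8796, Pow(25482, -1)) = Mul(-8796, Rational(1, 25482)) = Rational(-1466, 4247)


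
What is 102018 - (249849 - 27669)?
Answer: -120162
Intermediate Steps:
102018 - (249849 - 27669) = 102018 - 1*222180 = 102018 - 222180 = -120162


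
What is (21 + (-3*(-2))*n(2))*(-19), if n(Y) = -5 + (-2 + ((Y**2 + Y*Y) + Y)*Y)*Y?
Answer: -3933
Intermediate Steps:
n(Y) = -5 + Y*(-2 + Y*(Y + 2*Y**2)) (n(Y) = -5 + (-2 + ((Y**2 + Y**2) + Y)*Y)*Y = -5 + (-2 + (2*Y**2 + Y)*Y)*Y = -5 + (-2 + (Y + 2*Y**2)*Y)*Y = -5 + (-2 + Y*(Y + 2*Y**2))*Y = -5 + Y*(-2 + Y*(Y + 2*Y**2)))
(21 + (-3*(-2))*n(2))*(-19) = (21 + (-3*(-2))*(-5 + 2**3 - 2*2 + 2*2**4))*(-19) = (21 + 6*(-5 + 8 - 4 + 2*16))*(-19) = (21 + 6*(-5 + 8 - 4 + 32))*(-19) = (21 + 6*31)*(-19) = (21 + 186)*(-19) = 207*(-19) = -3933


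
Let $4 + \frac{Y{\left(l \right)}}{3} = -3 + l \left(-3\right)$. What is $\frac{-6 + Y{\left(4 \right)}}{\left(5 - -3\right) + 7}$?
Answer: $- \frac{21}{5} \approx -4.2$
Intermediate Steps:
$Y{\left(l \right)} = -21 - 9 l$ ($Y{\left(l \right)} = -12 + 3 \left(-3 + l \left(-3\right)\right) = -12 + 3 \left(-3 - 3 l\right) = -12 - \left(9 + 9 l\right) = -21 - 9 l$)
$\frac{-6 + Y{\left(4 \right)}}{\left(5 - -3\right) + 7} = \frac{-6 - 57}{\left(5 - -3\right) + 7} = \frac{-6 - 57}{\left(5 + 3\right) + 7} = \frac{-6 - 57}{8 + 7} = \frac{1}{15} \left(-63\right) = - \frac{21}{5}$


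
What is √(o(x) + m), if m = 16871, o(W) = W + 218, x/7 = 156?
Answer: √18181 ≈ 134.84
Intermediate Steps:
x = 1092 (x = 7*156 = 1092)
o(W) = 218 + W
√(o(x) + m) = √((218 + 1092) + 16871) = √(1310 + 16871) = √18181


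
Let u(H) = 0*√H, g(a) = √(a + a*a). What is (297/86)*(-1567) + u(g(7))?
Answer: -465399/86 ≈ -5411.6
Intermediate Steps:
g(a) = √(a + a²)
u(H) = 0
(297/86)*(-1567) + u(g(7)) = (297/86)*(-1567) + 0 = -465399/86 + 0 = -465399/86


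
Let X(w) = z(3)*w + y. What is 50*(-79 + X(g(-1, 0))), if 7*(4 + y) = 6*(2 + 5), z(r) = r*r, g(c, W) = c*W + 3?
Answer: -2500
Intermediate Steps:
g(c, W) = 3 + W*c (g(c, W) = W*c + 3 = 3 + W*c)
z(r) = r²
y = 2 (y = -4 + (6*(2 + 5))/7 = -4 + (6*7)/7 = -4 + (⅐)*42 = -4 + 6 = 2)
X(w) = 2 + 9*w (X(w) = 3²*w + 2 = 9*w + 2 = 2 + 9*w)
50*(-79 + X(g(-1, 0))) = 50*(-79 + (2 + 9*(3 + 0*(-1)))) = 50*(-79 + (2 + 9*(3 + 0))) = 50*(-79 + (2 + 9*3)) = 50*(-79 + (2 + 27)) = 50*(-79 + 29) = 50*(-50) = -2500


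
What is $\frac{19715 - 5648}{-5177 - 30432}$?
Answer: $- \frac{14067}{35609} \approx -0.39504$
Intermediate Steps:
$\frac{19715 - 5648}{-5177 - 30432} = \frac{14067}{-35609} = 14067 \left(- \frac{1}{35609}\right) = - \frac{14067}{35609}$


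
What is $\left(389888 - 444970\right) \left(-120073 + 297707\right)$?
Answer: $-9784435988$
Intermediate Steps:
$\left(389888 - 444970\right) \left(-120073 + 297707\right) = \left(-55082\right) 177634 = -9784435988$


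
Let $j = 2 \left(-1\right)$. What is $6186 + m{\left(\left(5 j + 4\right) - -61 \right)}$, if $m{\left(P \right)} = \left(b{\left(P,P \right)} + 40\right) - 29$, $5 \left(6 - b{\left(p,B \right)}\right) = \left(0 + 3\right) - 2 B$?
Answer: $\frac{31122}{5} \approx 6224.4$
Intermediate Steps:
$j = -2$
$b{\left(p,B \right)} = \frac{27}{5} + \frac{2 B}{5}$ ($b{\left(p,B \right)} = 6 - \frac{\left(0 + 3\right) - 2 B}{5} = 6 - \frac{3 - 2 B}{5} = 6 + \left(- \frac{3}{5} + \frac{2 B}{5}\right) = \frac{27}{5} + \frac{2 B}{5}$)
$m{\left(P \right)} = \frac{82}{5} + \frac{2 P}{5}$ ($m{\left(P \right)} = \left(\left(\frac{27}{5} + \frac{2 P}{5}\right) + 40\right) - 29 = \left(\frac{227}{5} + \frac{2 P}{5}\right) - 29 = \frac{82}{5} + \frac{2 P}{5}$)
$6186 + m{\left(\left(5 j + 4\right) - -61 \right)} = 6186 + \left(\frac{82}{5} + \frac{2 \left(\left(5 \left(-2\right) + 4\right) - -61\right)}{5}\right) = 6186 + \left(\frac{82}{5} + \frac{2 \left(\left(-10 + 4\right) + 61\right)}{5}\right) = 6186 + \left(\frac{82}{5} + \frac{2 \left(-6 + 61\right)}{5}\right) = 6186 + \left(\frac{82}{5} + \frac{2}{5} \cdot 55\right) = 6186 + \left(\frac{82}{5} + 22\right) = 6186 + \frac{192}{5} = \frac{31122}{5}$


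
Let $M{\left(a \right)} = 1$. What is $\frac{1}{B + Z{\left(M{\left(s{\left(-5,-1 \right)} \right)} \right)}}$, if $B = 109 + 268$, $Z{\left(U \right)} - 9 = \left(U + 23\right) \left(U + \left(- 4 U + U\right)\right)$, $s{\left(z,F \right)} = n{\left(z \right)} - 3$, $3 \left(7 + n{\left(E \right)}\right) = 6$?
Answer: $\frac{1}{338} \approx 0.0029586$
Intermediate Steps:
$n{\left(E \right)} = -5$ ($n{\left(E \right)} = -7 + \frac{1}{3} \cdot 6 = -7 + 2 = -5$)
$s{\left(z,F \right)} = -8$ ($s{\left(z,F \right)} = -5 - 3 = -8$)
$Z{\left(U \right)} = 9 - 2 U \left(23 + U\right)$ ($Z{\left(U \right)} = 9 + \left(U + 23\right) \left(U + \left(- 4 U + U\right)\right) = 9 + \left(23 + U\right) \left(U - 3 U\right) = 9 + \left(23 + U\right) \left(- 2 U\right) = 9 - 2 U \left(23 + U\right)$)
$B = 377$
$\frac{1}{B + Z{\left(M{\left(s{\left(-5,-1 \right)} \right)} \right)}} = \frac{1}{377 - \left(37 + 2\right)} = \frac{1}{377 - 39} = \frac{1}{338}$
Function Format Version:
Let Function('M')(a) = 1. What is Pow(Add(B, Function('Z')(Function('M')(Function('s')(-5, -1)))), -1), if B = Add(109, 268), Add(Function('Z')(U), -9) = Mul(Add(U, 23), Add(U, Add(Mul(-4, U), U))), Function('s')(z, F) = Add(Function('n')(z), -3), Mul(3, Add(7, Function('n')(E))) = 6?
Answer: Rational(1, 338) ≈ 0.0029586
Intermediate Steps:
Function('n')(E) = -5 (Function('n')(E) = Add(-7, Mul(Rational(1, 3), 6)) = Add(-7, 2) = -5)
Function('s')(z, F) = -8 (Function('s')(z, F) = Add(-5, -3) = -8)
Function('Z')(U) = Add(9, Mul(-2, U, Add(23, U))) (Function('Z')(U) = Add(9, Mul(Add(U, 23), Add(U, Add(Mul(-4, U), U)))) = Add(9, Mul(Add(23, U), Add(U, Mul(-3, U)))) = Add(9, Mul(Add(23, U), Mul(-2, U))) = Add(9, Mul(-2, U, Add(23, U))))
B = 377
Pow(Add(B, Function('Z')(Function('M')(Function('s')(-5, -1)))), -1) = Pow(Add(377, Add(9, Mul(-46, 1), Mul(-2, Pow(1, 2)))), -1) = Pow(Add(377, Add(9, -46, Mul(-2, 1))), -1) = Pow(Add(377, Add(9, -46, -2)), -1) = Pow(Add(377, -39), -1) = Pow(338, -1) = Rational(1, 338)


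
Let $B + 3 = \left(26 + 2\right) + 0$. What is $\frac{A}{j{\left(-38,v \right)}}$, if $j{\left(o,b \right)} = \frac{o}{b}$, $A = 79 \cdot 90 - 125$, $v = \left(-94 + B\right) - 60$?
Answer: $\frac{901065}{38} \approx 23712.0$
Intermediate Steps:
$B = 25$ ($B = -3 + \left(\left(26 + 2\right) + 0\right) = -3 + \left(28 + 0\right) = -3 + 28 = 25$)
$v = -129$ ($v = \left(-94 + 25\right) - 60 = -69 - 60 = -129$)
$A = 6985$ ($A = 7110 - 125 = 6985$)
$\frac{A}{j{\left(-38,v \right)}} = \frac{6985}{\left(-38\right) \frac{1}{-129}} = \frac{6985}{\left(-38\right) \left(- \frac{1}{129}\right)} = \frac{6985}{\frac{38}{129}} = 6985 \cdot \frac{129}{38} = \frac{901065}{38}$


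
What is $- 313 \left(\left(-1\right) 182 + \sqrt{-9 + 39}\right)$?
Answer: $56966 - 313 \sqrt{30} \approx 55252.0$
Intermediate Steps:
$- 313 \left(\left(-1\right) 182 + \sqrt{-9 + 39}\right) = - 313 \left(-182 + \sqrt{30}\right) = 56966 - 313 \sqrt{30}$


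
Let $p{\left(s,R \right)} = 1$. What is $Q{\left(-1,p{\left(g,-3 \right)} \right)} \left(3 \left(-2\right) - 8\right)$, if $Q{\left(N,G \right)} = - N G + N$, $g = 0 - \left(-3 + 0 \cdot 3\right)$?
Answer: $0$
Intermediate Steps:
$g = 3$ ($g = 0 - \left(-3 + 0\right) = 0 - -3 = 0 + 3 = 3$)
$Q{\left(N,G \right)} = N - G N$ ($Q{\left(N,G \right)} = - G N + N = N - G N$)
$Q{\left(-1,p{\left(g,-3 \right)} \right)} \left(3 \left(-2\right) - 8\right) = - (1 - 1) \left(3 \left(-2\right) - 8\right) = - (1 - 1) \left(-6 - 8\right) = \left(-1\right) 0 \left(-14\right) = 0 \left(-14\right) = 0$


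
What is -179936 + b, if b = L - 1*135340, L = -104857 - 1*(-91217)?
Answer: -328916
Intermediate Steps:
L = -13640 (L = -104857 + 91217 = -13640)
b = -148980 (b = -13640 - 1*135340 = -13640 - 135340 = -148980)
-179936 + b = -179936 - 148980 = -328916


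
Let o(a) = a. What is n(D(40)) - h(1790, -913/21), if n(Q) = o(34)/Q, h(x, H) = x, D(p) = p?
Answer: -35783/20 ≈ -1789.2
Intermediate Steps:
n(Q) = 34/Q
n(D(40)) - h(1790, -913/21) = 34/40 - 1*1790 = 34*(1/40) - 1790 = 17/20 - 1790 = -35783/20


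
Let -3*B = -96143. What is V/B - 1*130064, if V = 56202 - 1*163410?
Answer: -12505064776/96143 ≈ -1.3007e+5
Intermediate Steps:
B = 96143/3 (B = -⅓*(-96143) = 96143/3 ≈ 32048.)
V = -107208 (V = 56202 - 163410 = -107208)
V/B - 1*130064 = -107208/96143/3 - 1*130064 = -107208*3/96143 - 130064 = -321624/96143 - 130064 = -12505064776/96143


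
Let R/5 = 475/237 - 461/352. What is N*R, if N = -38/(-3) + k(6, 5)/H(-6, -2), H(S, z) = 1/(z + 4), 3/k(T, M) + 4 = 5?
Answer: 2028005/31284 ≈ 64.826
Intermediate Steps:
k(T, M) = 3 (k(T, M) = 3/(-4 + 5) = 3/1 = 3*1 = 3)
H(S, z) = 1/(4 + z)
R = 289715/83424 (R = 5*(475/237 - 461/352) = 5*(57943/83424) = 289715/83424 ≈ 3.4728)
N = 56/3 (N = -38/(-3) + 3/(1/(4 - 2)) = -38*(-1/3) + 3/(1/2) = 38/3 + 3/(1/2) = 38/3 + 3*2 = 38/3 + 6 = 56/3 ≈ 18.667)
N*R = (56/3)*(289715/83424) = 2028005/31284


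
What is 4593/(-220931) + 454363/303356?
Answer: 98989557845/67020744436 ≈ 1.4770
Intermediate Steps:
4593/(-220931) + 454363/303356 = 4593*(-1/220931) + 454363*(1/303356) = -4593/220931 + 454363/303356 = 98989557845/67020744436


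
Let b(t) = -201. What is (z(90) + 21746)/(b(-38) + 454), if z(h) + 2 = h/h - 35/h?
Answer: 391403/4554 ≈ 85.947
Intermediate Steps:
z(h) = -1 - 35/h (z(h) = -2 + (h/h - 35/h) = -2 + (1 - 35/h) = -1 - 35/h)
(z(90) + 21746)/(b(-38) + 454) = ((-35 - 1*90)/90 + 21746)/(-201 + 454) = ((-35 - 90)/90 + 21746)/253 = ((1/90)*(-125) + 21746)*(1/253) = (-25/18 + 21746)*(1/253) = (391403/18)*(1/253) = 391403/4554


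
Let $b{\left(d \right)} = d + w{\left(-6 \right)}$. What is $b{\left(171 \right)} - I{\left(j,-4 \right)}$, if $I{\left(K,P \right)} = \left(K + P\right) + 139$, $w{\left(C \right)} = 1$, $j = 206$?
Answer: $-169$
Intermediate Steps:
$I{\left(K,P \right)} = 139 + K + P$
$b{\left(d \right)} = 1 + d$ ($b{\left(d \right)} = d + 1 = 1 + d$)
$b{\left(171 \right)} - I{\left(j,-4 \right)} = \left(1 + 171\right) - \left(139 + 206 - 4\right) = 172 - 341 = -169$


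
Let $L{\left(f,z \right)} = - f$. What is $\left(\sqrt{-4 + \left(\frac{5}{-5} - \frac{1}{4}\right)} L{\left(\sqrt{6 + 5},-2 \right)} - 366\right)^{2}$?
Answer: $\frac{\left(732 + i \sqrt{231}\right)^{2}}{4} \approx 1.339 \cdot 10^{5} + 5562.7 i$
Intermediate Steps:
$\left(\sqrt{-4 + \left(\frac{5}{-5} - \frac{1}{4}\right)} L{\left(\sqrt{6 + 5},-2 \right)} - 366\right)^{2} = \left(\sqrt{-4 + \left(\frac{5}{-5} - \frac{1}{4}\right)} \left(- \sqrt{6 + 5}\right) - 366\right)^{2} = \left(\sqrt{-4 + \left(5 \left(- \frac{1}{5}\right) - \frac{1}{4}\right)} \left(- \sqrt{11}\right) - 366\right)^{2} = \left(\sqrt{-4 - \frac{5}{4}} \left(- \sqrt{11}\right) - 366\right)^{2} = \left(\sqrt{- \frac{21}{4}} \left(- \sqrt{11}\right) - 366\right)^{2} = \left(\frac{i \sqrt{21}}{2} \left(- \sqrt{11}\right) - 366\right)^{2} = \left(- \frac{i \sqrt{231}}{2} - 366\right)^{2} = \left(-366 - \frac{i \sqrt{231}}{2}\right)^{2}$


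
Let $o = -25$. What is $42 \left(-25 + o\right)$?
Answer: $-2100$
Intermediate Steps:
$42 \left(-25 + o\right) = 42 \left(-25 - 25\right) = 42 \left(-50\right) = -2100$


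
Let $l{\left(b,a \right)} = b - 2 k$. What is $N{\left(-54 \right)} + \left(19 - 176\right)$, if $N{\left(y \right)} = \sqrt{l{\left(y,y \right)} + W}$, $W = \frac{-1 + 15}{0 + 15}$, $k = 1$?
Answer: $-157 + \frac{i \sqrt{12390}}{15} \approx -157.0 + 7.4207 i$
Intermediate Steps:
$W = \frac{14}{15} \approx 0.93333$
$l{\left(b,a \right)} = -2 + b$ ($l{\left(b,a \right)} = b - 2 = -2 + b$)
$N{\left(y \right)} = \sqrt{- \frac{16}{15} + y}$ ($N{\left(y \right)} = \sqrt{\left(-2 + y\right) + \frac{14}{15}} = \sqrt{- \frac{16}{15} + y}$)
$N{\left(-54 \right)} + \left(19 - 176\right) = \frac{\sqrt{-240 + 225 \left(-54\right)}}{15} + \left(19 - 176\right) = \frac{\sqrt{-240 - 12150}}{15} + \left(19 - 176\right) = \frac{\sqrt{-12390}}{15} - 157 = \frac{i \sqrt{12390}}{15} - 157 = -157 + \frac{i \sqrt{12390}}{15}$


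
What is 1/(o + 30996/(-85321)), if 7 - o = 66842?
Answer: -2081/139084391 ≈ -1.4962e-5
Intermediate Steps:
o = -66835 (o = 7 - 1*66842 = 7 - 66842 = -66835)
1/(o + 30996/(-85321)) = 1/(-66835 + 30996/(-85321)) = 1/(-66835 + 30996*(-1/85321)) = 1/(-66835 - 756/2081) = 1/(-139084391/2081) = -2081/139084391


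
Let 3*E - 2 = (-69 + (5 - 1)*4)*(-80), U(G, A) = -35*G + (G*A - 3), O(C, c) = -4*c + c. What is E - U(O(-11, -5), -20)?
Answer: 2242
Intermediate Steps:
O(C, c) = -3*c
U(G, A) = -3 - 35*G + A*G (U(G, A) = -35*G + (A*G - 3) = -35*G + (-3 + A*G) = -3 - 35*G + A*G)
E = 1414 (E = ⅔ + ((-69 + (5 - 1)*4)*(-80))/3 = ⅔ + ((-69 + 4*4)*(-80))/3 = ⅔ + ((-69 + 16)*(-80))/3 = ⅔ + (-53*(-80))/3 = ⅔ + (⅓)*4240 = ⅔ + 4240/3 = 1414)
E - U(O(-11, -5), -20) = 1414 - (-3 - (-105)*(-5) - (-60)*(-5)) = 1414 - (-3 - 35*15 - 20*15) = 1414 - (-3 - 525 - 300) = 1414 - 1*(-828) = 1414 + 828 = 2242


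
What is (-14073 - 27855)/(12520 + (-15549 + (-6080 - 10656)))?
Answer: 41928/19765 ≈ 2.1213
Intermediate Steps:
(-14073 - 27855)/(12520 + (-15549 + (-6080 - 10656))) = -41928/(12520 + (-15549 - 16736)) = -41928/(12520 - 32285) = -41928/(-19765) = -41928*(-1/19765) = 41928/19765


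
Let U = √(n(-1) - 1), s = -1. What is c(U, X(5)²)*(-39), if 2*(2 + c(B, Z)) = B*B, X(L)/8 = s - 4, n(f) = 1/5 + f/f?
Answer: 741/10 ≈ 74.100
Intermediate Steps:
n(f) = 6/5 (n(f) = 1*(⅕) + 1 = ⅕ + 1 = 6/5)
X(L) = -40 (X(L) = 8*(-1 - 4) = 8*(-5) = -40)
U = √5/5 (U = √(6/5 - 1) = √(⅕) = √5/5 ≈ 0.44721)
c(B, Z) = -2 + B²/2 (c(B, Z) = -2 + (B*B)/2 = -2 + B²/2)
c(U, X(5)²)*(-39) = (-2 + (√5/5)²/2)*(-39) = (-2 + (½)*(⅕))*(-39) = (-2 + ⅒)*(-39) = -19/10*(-39) = 741/10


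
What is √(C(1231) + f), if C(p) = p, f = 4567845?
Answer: 2*√1142269 ≈ 2137.5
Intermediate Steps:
√(C(1231) + f) = √(1231 + 4567845) = √4569076 = 2*√1142269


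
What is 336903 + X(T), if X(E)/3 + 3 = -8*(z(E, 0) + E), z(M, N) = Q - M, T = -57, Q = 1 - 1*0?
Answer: 336870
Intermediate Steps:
Q = 1 (Q = 1 + 0 = 1)
z(M, N) = 1 - M
X(E) = -33 (X(E) = -9 + 3*(-8*((1 - E) + E)) = -9 + 3*(-8*1) = -9 + 3*(-8) = -9 - 24 = -33)
336903 + X(T) = 336903 - 33 = 336870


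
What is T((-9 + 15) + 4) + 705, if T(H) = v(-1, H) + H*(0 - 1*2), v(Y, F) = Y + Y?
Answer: 683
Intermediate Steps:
v(Y, F) = 2*Y
T(H) = -2 - 2*H (T(H) = 2*(-1) + H*(0 - 1*2) = -2 + H*(0 - 2) = -2 + H*(-2) = -2 - 2*H)
T((-9 + 15) + 4) + 705 = (-2 - 2*((-9 + 15) + 4)) + 705 = (-2 - 2*(6 + 4)) + 705 = (-2 - 2*10) + 705 = (-2 - 20) + 705 = -22 + 705 = 683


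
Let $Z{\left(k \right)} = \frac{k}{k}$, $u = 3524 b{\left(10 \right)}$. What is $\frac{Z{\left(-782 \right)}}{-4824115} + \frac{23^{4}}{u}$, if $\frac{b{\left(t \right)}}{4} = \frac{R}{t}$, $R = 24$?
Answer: $\frac{6749925659423}{816008700480} \approx 8.2719$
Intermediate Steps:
$b{\left(t \right)} = \frac{96}{t}$ ($b{\left(t \right)} = 4 \frac{24}{t} = \frac{96}{t}$)
$u = \frac{169152}{5}$ ($u = 3524 \cdot \frac{96}{10} = 3524 \cdot 96 \cdot \frac{1}{10} = 3524 \cdot \frac{48}{5} = \frac{169152}{5} \approx 33830.0$)
$Z{\left(k \right)} = 1$
$\frac{Z{\left(-782 \right)}}{-4824115} + \frac{23^{4}}{u} = 1 \frac{1}{-4824115} + \frac{23^{4}}{\frac{169152}{5}} = 1 \left(- \frac{1}{4824115}\right) + 279841 \cdot \frac{5}{169152} = - \frac{1}{4824115} + \frac{1399205}{169152} = \frac{6749925659423}{816008700480}$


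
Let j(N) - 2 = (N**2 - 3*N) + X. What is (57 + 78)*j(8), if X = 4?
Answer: 6210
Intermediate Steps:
j(N) = 6 + N**2 - 3*N (j(N) = 2 + ((N**2 - 3*N) + 4) = 2 + (4 + N**2 - 3*N) = 6 + N**2 - 3*N)
(57 + 78)*j(8) = (57 + 78)*(6 + 8**2 - 3*8) = 135*(6 + 64 - 24) = 135*46 = 6210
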